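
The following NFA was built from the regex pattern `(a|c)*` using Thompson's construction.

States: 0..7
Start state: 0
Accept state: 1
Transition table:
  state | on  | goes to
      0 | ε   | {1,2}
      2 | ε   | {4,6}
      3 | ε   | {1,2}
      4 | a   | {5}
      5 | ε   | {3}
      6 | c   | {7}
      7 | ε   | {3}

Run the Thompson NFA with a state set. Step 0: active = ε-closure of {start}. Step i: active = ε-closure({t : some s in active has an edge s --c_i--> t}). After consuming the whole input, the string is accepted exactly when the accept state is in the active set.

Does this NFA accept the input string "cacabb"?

S₀ = ε-closure({0}) = {0,1,2,4,6}
'c' @ 1: {1,2,3,4,6,7}  [accepting]
'a' @ 2: {1,2,3,4,5,6}  [accepting]
'c' @ 3: {1,2,3,4,6,7}  [accepting]
'a' @ 4: {1,2,3,4,5,6}  [accepting]
'b' @ 5: {}  — state set empty
rest 'b' ignored (set empty)
final: {}; accept 1 not in set

Answer: REJECT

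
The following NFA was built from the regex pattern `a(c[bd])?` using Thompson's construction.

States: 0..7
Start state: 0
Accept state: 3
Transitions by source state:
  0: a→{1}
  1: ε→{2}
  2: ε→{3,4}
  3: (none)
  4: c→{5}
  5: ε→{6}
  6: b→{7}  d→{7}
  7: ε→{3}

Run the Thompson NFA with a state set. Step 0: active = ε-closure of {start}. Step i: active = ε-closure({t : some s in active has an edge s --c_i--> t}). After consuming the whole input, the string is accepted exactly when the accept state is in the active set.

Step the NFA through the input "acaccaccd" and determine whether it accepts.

S₀ = ε-closure({0}) = {0}
'a' @ 1: {1,2,3,4}  [accepting]
'c' @ 2: {5,6}
'a' @ 3: {}  — no active states
rest 'ccaccd' ignored (set empty)
end set {} — state 3 not in

Answer: REJECT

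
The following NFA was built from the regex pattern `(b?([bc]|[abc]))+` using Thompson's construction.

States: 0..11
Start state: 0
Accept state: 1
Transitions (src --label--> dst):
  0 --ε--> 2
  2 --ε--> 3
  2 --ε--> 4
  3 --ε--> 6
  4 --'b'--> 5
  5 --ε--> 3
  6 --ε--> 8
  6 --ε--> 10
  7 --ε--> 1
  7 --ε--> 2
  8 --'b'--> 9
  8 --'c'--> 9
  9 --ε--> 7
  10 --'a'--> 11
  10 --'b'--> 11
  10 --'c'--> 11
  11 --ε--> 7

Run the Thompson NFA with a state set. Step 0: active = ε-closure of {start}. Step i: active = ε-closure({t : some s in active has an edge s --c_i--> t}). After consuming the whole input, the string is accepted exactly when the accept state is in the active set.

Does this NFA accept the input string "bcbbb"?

initial (ε-close {0}): {0,2,3,4,6,8,10}
'b' @ 1: {1,2,3,4,5,6,7,8,9,10,11}  [accepting]
'c' @ 2: {1,2,3,4,6,7,8,9,10,11}  [accepting]
'b' @ 3: {1,2,3,4,5,6,7,8,9,10,11}  [accepting]
'b' @ 4: {1,2,3,4,5,6,7,8,9,10,11}  [accepting]
'b' @ 5: {1,2,3,4,5,6,7,8,9,10,11}  [accepting]
final: {1,2,3,4,5,6,7,8,9,10,11}; accept 1 in set

Answer: ACCEPT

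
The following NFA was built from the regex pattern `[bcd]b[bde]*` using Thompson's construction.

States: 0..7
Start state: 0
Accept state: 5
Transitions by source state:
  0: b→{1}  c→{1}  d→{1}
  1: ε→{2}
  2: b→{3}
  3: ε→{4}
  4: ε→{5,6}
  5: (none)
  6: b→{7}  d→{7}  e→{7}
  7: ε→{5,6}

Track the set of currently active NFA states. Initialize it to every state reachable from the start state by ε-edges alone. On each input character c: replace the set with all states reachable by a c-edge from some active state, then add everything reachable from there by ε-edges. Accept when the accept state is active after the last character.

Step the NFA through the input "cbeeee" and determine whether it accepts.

initial (ε-close {0}): {0}
'c' @ 1: {1,2}
'b' @ 2: {3,4,5,6}  (accept∈set)
'e' @ 3: {5,6,7}  (accept∈set)
'e' @ 4: {5,6,7}  (accept∈set)
'e' @ 5: {5,6,7}  (accept∈set)
'e' @ 6: {5,6,7}  (accept∈set)
final: {5,6,7}; accept 5 in set

Answer: ACCEPT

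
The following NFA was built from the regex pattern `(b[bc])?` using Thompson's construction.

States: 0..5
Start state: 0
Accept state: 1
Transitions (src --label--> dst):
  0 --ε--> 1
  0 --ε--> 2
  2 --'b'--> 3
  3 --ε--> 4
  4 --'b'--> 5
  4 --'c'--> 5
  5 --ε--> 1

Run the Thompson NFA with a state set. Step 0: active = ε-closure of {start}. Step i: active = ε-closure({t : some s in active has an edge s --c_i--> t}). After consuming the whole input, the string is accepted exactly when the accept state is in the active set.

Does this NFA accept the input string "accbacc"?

Answer: REJECT

Trace:
initial (ε-close {0}): {0,1,2}
'a' @ 1: {}  — no active states
rest 'ccbacc' ignored (set empty)
end set {} — state 1 not in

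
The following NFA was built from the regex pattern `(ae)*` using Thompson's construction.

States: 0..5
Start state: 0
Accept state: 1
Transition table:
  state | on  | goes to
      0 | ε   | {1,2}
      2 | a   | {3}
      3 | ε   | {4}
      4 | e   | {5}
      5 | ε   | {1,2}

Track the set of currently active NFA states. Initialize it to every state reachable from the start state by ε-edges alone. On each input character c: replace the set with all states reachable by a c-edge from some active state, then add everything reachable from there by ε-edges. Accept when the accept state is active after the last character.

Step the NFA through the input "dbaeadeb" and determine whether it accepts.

S₀ = ε-closure({0}) = {0,1,2}
'd' @ 1: {}  — state set empty
rest 'baeadeb' ignored (set empty)
end set {} — state 1 not in

Answer: REJECT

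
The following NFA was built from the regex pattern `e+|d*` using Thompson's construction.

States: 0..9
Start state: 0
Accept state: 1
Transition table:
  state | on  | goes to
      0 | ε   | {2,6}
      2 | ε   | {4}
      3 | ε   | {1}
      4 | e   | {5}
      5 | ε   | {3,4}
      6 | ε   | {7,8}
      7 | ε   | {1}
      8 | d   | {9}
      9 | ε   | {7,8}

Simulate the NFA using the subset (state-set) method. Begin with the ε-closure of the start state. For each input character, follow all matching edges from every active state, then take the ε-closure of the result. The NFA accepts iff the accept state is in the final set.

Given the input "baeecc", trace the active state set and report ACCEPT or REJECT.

Answer: REJECT

Derivation:
start: ε-closure({0}) = {0,1,2,4,6,7,8}
'b' @ 1: {}  — state set empty
rest 'aeecc' ignored (set empty)
after full input: {}  (accept=1 not in)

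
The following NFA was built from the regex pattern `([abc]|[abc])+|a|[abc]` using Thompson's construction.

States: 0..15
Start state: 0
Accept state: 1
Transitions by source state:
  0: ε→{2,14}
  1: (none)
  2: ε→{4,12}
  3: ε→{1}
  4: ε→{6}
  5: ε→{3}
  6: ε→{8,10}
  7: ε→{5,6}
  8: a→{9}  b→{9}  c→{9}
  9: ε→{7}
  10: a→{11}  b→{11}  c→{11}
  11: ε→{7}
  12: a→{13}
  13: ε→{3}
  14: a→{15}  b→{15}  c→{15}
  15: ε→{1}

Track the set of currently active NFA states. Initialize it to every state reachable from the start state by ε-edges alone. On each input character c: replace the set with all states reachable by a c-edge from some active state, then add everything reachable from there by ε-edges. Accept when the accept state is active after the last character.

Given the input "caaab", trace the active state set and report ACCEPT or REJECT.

Answer: ACCEPT

Steps:
initial (ε-close {0}): {0,2,4,6,8,10,12,14}
'c' @ 1: {1,3,5,6,7,8,9,10,11,15}  ✓accept
'a' @ 2: {1,3,5,6,7,8,9,10,11}  ✓accept
'a' @ 3: {1,3,5,6,7,8,9,10,11}  ✓accept
'a' @ 4: {1,3,5,6,7,8,9,10,11}  ✓accept
'b' @ 5: {1,3,5,6,7,8,9,10,11}  ✓accept
final: {1,3,5,6,7,8,9,10,11}; accept 1 in set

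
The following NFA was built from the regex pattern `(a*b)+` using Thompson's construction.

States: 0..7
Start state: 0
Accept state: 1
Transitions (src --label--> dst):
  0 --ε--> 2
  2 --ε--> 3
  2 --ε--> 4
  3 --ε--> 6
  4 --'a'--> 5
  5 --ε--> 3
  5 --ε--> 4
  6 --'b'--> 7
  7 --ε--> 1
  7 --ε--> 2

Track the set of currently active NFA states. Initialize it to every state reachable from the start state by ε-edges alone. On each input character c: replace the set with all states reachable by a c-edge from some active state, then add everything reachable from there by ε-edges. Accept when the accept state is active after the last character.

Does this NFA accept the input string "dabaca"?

Answer: REJECT

Steps:
initial (ε-close {0}): {0,2,3,4,6}
'd' @ 1: {}  — state set empty
rest 'abaca' ignored (set empty)
end set {} — state 1 not in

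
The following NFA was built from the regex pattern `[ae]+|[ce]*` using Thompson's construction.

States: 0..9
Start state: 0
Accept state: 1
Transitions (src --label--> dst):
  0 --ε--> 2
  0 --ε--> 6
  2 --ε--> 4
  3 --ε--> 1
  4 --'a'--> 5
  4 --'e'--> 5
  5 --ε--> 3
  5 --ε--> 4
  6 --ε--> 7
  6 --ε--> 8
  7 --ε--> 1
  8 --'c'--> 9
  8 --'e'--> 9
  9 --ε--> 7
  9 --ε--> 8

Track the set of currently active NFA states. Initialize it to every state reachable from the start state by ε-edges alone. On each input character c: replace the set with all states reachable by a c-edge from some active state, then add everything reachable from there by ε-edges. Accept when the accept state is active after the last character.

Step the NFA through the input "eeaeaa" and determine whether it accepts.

Answer: ACCEPT

Trace:
start: ε-closure({0}) = {0,1,2,4,6,7,8}
'e' @ 1: {1,3,4,5,7,8,9}  ✓accept
'e' @ 2: {1,3,4,5,7,8,9}  ✓accept
'a' @ 3: {1,3,4,5}  ✓accept
'e' @ 4: {1,3,4,5}  ✓accept
'a' @ 5: {1,3,4,5}  ✓accept
'a' @ 6: {1,3,4,5}  ✓accept
end set {1,3,4,5} — state 1 in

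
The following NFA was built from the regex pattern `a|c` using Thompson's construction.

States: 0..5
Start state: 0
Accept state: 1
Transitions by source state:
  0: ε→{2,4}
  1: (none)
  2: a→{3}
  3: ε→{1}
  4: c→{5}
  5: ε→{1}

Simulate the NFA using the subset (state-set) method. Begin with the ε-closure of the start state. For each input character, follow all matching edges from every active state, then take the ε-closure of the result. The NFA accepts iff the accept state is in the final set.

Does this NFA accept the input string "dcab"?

S₀ = ε-closure({0}) = {0,2,4}
'd' @ 1: {}  — dead — no transitions
rest 'cab' ignored (set empty)
end set {} — state 1 not in

Answer: REJECT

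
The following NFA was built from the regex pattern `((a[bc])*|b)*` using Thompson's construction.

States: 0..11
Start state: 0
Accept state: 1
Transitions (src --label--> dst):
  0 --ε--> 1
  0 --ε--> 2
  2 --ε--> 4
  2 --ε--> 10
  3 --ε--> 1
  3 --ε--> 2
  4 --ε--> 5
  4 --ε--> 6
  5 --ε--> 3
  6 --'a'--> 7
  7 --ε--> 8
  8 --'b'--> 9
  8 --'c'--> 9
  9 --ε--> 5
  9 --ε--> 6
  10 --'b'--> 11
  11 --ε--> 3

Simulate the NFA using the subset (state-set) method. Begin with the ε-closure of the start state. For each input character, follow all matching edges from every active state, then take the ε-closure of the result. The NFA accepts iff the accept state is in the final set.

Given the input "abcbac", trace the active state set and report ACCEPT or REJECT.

S₀ = ε-closure({0}) = {0,1,2,3,4,5,6,10}
'a' @ 1: {7,8}
'b' @ 2: {1,2,3,4,5,6,9,10}  (accept∈set)
'c' @ 3: {}  — dead — no transitions
rest 'bac' ignored (set empty)
after full input: {}  (accept=1 not in)

Answer: REJECT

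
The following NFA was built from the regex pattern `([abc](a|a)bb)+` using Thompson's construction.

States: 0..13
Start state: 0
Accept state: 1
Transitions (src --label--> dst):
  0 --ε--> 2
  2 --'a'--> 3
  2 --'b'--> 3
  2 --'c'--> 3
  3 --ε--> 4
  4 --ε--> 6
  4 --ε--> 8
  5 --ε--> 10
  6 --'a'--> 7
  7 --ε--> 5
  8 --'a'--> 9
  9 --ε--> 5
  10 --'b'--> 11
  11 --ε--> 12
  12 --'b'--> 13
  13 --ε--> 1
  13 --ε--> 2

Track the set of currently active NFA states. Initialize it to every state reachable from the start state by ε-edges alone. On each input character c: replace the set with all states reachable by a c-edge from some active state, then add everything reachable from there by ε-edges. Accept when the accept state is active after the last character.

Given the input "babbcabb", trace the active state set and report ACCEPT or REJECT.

initial (ε-close {0}): {0,2}
'b' @ 1: {3,4,6,8}
'a' @ 2: {5,7,9,10}
'b' @ 3: {11,12}
'b' @ 4: {1,2,13}  ✓accept
'c' @ 5: {3,4,6,8}
'a' @ 6: {5,7,9,10}
'b' @ 7: {11,12}
'b' @ 8: {1,2,13}  ✓accept
after full input: {1,2,13}  (accept=1 in)

Answer: ACCEPT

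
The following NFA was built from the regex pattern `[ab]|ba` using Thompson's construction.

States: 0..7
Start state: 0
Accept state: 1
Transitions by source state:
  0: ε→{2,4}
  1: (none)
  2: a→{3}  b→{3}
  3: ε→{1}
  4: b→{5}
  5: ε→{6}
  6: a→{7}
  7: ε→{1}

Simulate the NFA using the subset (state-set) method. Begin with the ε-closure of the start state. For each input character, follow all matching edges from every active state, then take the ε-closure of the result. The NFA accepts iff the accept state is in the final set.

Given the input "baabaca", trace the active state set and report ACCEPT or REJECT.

Answer: REJECT

Steps:
initial (ε-close {0}): {0,2,4}
'b' @ 1: {1,3,5,6}  [accepting]
'a' @ 2: {1,7}  [accepting]
'a' @ 3: {}  — state set empty
rest 'baca' ignored (set empty)
after full input: {}  (accept=1 not in)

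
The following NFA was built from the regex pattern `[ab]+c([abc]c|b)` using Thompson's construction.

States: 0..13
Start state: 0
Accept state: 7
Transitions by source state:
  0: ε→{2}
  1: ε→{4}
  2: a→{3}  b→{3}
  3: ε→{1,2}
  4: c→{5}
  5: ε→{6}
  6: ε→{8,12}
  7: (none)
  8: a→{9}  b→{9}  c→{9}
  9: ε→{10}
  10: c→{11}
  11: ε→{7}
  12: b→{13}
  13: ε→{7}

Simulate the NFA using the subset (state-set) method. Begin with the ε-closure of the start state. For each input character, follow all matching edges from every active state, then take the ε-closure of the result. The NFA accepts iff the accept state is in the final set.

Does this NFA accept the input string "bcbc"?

Answer: ACCEPT

Trace:
start: ε-closure({0}) = {0,2}
'b' @ 1: {1,2,3,4}
'c' @ 2: {5,6,8,12}
'b' @ 3: {7,9,10,13}  (accept∈set)
'c' @ 4: {7,11}  (accept∈set)
after full input: {7,11}  (accept=7 in)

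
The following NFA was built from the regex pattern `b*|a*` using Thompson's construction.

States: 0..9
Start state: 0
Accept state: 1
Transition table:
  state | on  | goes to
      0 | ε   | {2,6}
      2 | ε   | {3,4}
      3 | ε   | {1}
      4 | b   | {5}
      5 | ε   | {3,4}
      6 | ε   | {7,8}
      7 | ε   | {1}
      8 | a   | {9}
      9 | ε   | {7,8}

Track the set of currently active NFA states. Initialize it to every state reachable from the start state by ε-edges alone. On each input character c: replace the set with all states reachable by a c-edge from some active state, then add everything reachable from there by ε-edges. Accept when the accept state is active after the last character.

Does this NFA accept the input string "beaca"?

Answer: REJECT

Trace:
S₀ = ε-closure({0}) = {0,1,2,3,4,6,7,8}
'b' @ 1: {1,3,4,5}  (accept∈set)
'e' @ 2: {}  — no active states
rest 'aca' ignored (set empty)
after full input: {}  (accept=1 not in)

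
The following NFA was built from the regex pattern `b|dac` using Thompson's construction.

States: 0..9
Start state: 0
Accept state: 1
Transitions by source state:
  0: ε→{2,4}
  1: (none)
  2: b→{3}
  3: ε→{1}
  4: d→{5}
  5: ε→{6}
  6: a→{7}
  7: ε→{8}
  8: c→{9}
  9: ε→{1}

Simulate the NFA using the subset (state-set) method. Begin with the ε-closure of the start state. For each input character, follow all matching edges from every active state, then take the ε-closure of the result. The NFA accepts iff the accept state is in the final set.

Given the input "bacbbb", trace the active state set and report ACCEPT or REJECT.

Answer: REJECT

Derivation:
start: ε-closure({0}) = {0,2,4}
'b' @ 1: {1,3}  ✓accept
'a' @ 2: {}  — dead — no transitions
rest 'cbbb' ignored (set empty)
final: {}; accept 1 not in set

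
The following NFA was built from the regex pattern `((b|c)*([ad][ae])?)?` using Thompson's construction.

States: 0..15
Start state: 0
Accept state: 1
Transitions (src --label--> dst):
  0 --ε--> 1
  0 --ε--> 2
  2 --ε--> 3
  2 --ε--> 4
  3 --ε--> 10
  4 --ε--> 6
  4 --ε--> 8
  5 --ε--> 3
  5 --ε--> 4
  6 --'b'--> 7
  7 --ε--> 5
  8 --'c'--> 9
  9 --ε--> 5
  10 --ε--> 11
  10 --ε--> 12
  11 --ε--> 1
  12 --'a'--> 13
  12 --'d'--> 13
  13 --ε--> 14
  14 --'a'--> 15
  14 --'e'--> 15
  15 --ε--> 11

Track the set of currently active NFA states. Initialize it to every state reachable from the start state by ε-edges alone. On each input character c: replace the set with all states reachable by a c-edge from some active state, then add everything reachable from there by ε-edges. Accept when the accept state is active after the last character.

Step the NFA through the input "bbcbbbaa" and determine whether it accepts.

Answer: ACCEPT

Steps:
S₀ = ε-closure({0}) = {0,1,2,3,4,6,8,10,11,12}
'b' @ 1: {1,3,4,5,6,7,8,10,11,12}  ✓accept
'b' @ 2: {1,3,4,5,6,7,8,10,11,12}  ✓accept
'c' @ 3: {1,3,4,5,6,8,9,10,11,12}  ✓accept
'b' @ 4: {1,3,4,5,6,7,8,10,11,12}  ✓accept
'b' @ 5: {1,3,4,5,6,7,8,10,11,12}  ✓accept
'b' @ 6: {1,3,4,5,6,7,8,10,11,12}  ✓accept
'a' @ 7: {13,14}
'a' @ 8: {1,11,15}  ✓accept
after full input: {1,11,15}  (accept=1 in)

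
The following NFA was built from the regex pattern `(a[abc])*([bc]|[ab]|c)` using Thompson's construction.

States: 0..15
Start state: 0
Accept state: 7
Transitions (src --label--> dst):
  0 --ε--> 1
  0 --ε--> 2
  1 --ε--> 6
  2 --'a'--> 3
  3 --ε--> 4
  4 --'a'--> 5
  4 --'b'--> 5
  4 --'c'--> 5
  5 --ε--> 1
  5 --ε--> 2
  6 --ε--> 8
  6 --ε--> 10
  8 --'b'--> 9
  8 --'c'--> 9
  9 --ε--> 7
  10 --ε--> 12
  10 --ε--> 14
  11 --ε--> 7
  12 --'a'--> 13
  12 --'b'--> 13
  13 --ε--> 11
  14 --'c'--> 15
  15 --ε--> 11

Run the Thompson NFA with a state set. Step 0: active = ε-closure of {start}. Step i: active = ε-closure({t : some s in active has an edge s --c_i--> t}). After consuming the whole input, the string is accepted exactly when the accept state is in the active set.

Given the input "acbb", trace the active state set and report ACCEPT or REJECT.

initial (ε-close {0}): {0,1,2,6,8,10,12,14}
'a' @ 1: {3,4,7,11,13}  ✓accept
'c' @ 2: {1,2,5,6,8,10,12,14}
'b' @ 3: {7,9,11,13}  ✓accept
'b' @ 4: {}  — state set empty
after full input: {}  (accept=7 not in)

Answer: REJECT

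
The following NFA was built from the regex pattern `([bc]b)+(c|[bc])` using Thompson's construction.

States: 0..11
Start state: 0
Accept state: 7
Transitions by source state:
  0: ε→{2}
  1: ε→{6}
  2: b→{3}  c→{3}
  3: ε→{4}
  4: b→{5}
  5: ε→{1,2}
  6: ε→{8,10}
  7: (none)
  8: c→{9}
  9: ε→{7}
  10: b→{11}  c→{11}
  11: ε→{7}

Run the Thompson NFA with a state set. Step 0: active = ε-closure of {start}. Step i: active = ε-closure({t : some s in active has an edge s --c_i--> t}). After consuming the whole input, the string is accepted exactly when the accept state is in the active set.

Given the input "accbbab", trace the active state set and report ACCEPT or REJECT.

Answer: REJECT

Derivation:
initial (ε-close {0}): {0,2}
'a' @ 1: {}  — no active states
rest 'ccbbab' ignored (set empty)
final: {}; accept 7 not in set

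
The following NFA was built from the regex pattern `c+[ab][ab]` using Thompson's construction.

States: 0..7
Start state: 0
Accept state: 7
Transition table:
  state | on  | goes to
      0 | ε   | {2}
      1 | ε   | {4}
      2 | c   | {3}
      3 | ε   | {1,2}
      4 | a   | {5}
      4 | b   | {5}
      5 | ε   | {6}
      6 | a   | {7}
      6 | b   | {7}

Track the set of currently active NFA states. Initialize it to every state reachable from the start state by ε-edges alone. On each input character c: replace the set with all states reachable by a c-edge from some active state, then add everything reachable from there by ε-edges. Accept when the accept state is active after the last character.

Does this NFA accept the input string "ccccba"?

Answer: ACCEPT

Steps:
initial (ε-close {0}): {0,2}
'c' @ 1: {1,2,3,4}
'c' @ 2: {1,2,3,4}
'c' @ 3: {1,2,3,4}
'c' @ 4: {1,2,3,4}
'b' @ 5: {5,6}
'a' @ 6: {7}  [accepting]
final: {7}; accept 7 in set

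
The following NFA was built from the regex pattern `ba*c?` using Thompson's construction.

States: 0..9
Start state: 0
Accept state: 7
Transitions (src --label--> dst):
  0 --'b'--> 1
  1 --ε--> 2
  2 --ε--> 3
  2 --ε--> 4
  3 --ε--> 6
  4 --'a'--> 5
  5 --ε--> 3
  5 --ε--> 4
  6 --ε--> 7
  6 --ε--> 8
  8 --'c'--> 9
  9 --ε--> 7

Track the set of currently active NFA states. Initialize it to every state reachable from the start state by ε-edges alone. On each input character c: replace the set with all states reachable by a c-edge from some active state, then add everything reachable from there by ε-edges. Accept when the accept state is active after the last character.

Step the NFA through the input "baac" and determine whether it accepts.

Answer: ACCEPT

Trace:
S₀ = ε-closure({0}) = {0}
'b' @ 1: {1,2,3,4,6,7,8}  [accepting]
'a' @ 2: {3,4,5,6,7,8}  [accepting]
'a' @ 3: {3,4,5,6,7,8}  [accepting]
'c' @ 4: {7,9}  [accepting]
final: {7,9}; accept 7 in set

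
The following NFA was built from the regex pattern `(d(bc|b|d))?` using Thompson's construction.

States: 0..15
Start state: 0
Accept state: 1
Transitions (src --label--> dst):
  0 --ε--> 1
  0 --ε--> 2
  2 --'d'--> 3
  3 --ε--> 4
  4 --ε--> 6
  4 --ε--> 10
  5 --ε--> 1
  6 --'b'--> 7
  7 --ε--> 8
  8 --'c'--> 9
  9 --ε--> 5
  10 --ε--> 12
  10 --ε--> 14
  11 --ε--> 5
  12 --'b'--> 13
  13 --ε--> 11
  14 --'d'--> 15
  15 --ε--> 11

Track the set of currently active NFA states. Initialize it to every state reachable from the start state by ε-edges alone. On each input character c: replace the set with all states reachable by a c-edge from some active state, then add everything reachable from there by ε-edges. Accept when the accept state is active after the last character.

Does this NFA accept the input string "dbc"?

Answer: ACCEPT

Trace:
start: ε-closure({0}) = {0,1,2}
'd' @ 1: {3,4,6,10,12,14}
'b' @ 2: {1,5,7,8,11,13}  (accept∈set)
'c' @ 3: {1,5,9}  (accept∈set)
end set {1,5,9} — state 1 in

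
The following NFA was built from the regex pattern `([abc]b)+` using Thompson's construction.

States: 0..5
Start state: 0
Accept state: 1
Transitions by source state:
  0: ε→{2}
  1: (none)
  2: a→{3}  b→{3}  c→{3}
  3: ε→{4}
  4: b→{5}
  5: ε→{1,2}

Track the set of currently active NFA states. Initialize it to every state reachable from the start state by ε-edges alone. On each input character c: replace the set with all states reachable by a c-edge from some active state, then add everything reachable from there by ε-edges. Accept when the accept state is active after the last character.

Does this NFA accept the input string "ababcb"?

initial (ε-close {0}): {0,2}
'a' @ 1: {3,4}
'b' @ 2: {1,2,5}  ✓accept
'a' @ 3: {3,4}
'b' @ 4: {1,2,5}  ✓accept
'c' @ 5: {3,4}
'b' @ 6: {1,2,5}  ✓accept
final: {1,2,5}; accept 1 in set

Answer: ACCEPT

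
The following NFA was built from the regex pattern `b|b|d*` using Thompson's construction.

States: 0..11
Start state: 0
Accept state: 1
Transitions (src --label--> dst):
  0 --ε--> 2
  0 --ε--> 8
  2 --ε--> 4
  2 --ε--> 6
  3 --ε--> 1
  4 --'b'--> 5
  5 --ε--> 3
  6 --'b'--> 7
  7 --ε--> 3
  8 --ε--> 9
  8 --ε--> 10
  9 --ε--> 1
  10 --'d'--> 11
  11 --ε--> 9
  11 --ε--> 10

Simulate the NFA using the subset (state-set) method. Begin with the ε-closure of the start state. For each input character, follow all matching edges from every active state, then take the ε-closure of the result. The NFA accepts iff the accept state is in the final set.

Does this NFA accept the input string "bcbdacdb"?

start: ε-closure({0}) = {0,1,2,4,6,8,9,10}
'b' @ 1: {1,3,5,7}  [accepting]
'c' @ 2: {}  — state set empty
rest 'bdacdb' ignored (set empty)
after full input: {}  (accept=1 not in)

Answer: REJECT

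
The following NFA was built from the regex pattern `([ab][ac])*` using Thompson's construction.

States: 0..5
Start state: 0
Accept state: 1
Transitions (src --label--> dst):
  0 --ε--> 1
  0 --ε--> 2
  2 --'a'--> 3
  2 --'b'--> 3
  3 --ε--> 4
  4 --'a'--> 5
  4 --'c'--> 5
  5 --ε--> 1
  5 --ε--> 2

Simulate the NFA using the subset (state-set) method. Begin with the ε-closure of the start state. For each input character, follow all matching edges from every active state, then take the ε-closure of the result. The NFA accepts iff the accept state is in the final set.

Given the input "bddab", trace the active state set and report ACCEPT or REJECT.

Answer: REJECT

Steps:
S₀ = ε-closure({0}) = {0,1,2}
'b' @ 1: {3,4}
'd' @ 2: {}  — dead — no transitions
rest 'dab' ignored (set empty)
final: {}; accept 1 not in set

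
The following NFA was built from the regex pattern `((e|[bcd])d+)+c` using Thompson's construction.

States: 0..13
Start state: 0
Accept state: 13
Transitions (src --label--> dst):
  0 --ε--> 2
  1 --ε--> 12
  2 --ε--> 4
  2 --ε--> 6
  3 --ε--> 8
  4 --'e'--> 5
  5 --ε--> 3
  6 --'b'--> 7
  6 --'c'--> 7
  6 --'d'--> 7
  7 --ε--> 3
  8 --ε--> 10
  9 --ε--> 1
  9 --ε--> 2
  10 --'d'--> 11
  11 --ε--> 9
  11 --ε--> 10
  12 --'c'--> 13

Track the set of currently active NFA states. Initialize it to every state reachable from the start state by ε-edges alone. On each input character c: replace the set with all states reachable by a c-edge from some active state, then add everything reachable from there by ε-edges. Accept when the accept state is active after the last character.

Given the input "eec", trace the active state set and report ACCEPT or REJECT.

Answer: REJECT

Trace:
start: ε-closure({0}) = {0,2,4,6}
'e' @ 1: {3,5,8,10}
'e' @ 2: {}  — state set empty
rest 'c' ignored (set empty)
final: {}; accept 13 not in set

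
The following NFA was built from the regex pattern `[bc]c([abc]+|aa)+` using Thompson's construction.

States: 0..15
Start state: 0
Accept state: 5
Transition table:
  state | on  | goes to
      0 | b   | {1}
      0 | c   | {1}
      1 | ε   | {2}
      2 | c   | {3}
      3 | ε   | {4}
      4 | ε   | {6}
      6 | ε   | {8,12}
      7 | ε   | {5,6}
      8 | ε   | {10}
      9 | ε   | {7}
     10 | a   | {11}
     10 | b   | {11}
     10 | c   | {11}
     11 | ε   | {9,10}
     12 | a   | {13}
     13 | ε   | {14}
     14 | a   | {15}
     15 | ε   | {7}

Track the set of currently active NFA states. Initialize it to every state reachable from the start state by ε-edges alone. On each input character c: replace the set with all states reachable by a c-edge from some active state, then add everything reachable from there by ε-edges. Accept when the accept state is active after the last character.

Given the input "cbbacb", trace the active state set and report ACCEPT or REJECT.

Answer: REJECT

Derivation:
start: ε-closure({0}) = {0}
'c' @ 1: {1,2}
'b' @ 2: {}  — no active states
rest 'bacb' ignored (set empty)
end set {} — state 5 not in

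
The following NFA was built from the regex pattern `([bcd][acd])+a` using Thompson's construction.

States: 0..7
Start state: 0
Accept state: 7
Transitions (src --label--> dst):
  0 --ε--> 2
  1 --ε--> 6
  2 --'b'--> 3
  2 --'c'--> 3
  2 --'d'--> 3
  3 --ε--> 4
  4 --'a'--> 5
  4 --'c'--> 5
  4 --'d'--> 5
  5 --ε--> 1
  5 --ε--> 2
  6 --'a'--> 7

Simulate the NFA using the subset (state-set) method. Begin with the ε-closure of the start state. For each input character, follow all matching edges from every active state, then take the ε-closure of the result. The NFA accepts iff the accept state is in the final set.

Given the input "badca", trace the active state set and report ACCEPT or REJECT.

Answer: ACCEPT

Steps:
S₀ = ε-closure({0}) = {0,2}
'b' @ 1: {3,4}
'a' @ 2: {1,2,5,6}
'd' @ 3: {3,4}
'c' @ 4: {1,2,5,6}
'a' @ 5: {7}  (accept∈set)
end set {7} — state 7 in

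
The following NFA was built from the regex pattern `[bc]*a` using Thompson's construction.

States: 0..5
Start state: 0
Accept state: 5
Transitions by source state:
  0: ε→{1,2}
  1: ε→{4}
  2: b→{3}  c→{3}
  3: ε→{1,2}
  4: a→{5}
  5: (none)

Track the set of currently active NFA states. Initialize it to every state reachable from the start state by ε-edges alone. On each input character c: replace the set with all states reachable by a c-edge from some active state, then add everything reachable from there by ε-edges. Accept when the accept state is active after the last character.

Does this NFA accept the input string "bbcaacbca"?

start: ε-closure({0}) = {0,1,2,4}
'b' @ 1: {1,2,3,4}
'b' @ 2: {1,2,3,4}
'c' @ 3: {1,2,3,4}
'a' @ 4: {5}  (accept∈set)
'a' @ 5: {}  — state set empty
rest 'cbca' ignored (set empty)
final: {}; accept 5 not in set

Answer: REJECT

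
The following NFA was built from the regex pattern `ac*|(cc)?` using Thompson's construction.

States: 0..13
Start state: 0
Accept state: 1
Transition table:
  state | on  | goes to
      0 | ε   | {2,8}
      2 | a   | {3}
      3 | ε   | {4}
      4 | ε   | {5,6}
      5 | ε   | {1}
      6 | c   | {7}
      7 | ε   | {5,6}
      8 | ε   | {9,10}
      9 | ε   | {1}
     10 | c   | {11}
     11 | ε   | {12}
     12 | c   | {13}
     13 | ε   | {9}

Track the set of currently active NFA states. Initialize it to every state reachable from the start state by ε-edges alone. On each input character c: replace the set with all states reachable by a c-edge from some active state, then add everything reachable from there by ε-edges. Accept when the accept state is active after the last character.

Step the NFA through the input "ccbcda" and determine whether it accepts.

Answer: REJECT

Trace:
initial (ε-close {0}): {0,1,2,8,9,10}
'c' @ 1: {11,12}
'c' @ 2: {1,9,13}  [accepting]
'b' @ 3: {}  — no active states
rest 'cda' ignored (set empty)
after full input: {}  (accept=1 not in)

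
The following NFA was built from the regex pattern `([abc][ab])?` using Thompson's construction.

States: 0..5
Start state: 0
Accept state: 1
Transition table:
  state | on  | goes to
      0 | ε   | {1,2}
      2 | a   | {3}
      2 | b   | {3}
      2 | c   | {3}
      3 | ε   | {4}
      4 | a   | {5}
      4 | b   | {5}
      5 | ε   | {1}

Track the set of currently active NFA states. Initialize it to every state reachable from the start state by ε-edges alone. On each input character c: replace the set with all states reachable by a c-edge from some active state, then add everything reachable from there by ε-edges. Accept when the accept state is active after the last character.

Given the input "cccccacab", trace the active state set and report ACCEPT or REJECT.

start: ε-closure({0}) = {0,1,2}
'c' @ 1: {3,4}
'c' @ 2: {}  — no active states
rest 'cccacab' ignored (set empty)
after full input: {}  (accept=1 not in)

Answer: REJECT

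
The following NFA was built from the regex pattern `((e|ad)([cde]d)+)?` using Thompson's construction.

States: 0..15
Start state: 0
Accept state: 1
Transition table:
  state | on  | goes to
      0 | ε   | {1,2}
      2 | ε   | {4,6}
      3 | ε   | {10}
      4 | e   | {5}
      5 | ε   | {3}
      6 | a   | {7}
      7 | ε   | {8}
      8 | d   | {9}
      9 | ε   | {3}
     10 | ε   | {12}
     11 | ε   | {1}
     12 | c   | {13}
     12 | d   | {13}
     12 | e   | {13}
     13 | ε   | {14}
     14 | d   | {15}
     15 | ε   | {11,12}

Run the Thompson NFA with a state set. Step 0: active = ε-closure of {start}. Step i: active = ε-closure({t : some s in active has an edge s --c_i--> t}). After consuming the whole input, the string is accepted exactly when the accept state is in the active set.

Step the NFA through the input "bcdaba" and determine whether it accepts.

Answer: REJECT

Trace:
S₀ = ε-closure({0}) = {0,1,2,4,6}
'b' @ 1: {}  — dead — no transitions
rest 'cdaba' ignored (set empty)
after full input: {}  (accept=1 not in)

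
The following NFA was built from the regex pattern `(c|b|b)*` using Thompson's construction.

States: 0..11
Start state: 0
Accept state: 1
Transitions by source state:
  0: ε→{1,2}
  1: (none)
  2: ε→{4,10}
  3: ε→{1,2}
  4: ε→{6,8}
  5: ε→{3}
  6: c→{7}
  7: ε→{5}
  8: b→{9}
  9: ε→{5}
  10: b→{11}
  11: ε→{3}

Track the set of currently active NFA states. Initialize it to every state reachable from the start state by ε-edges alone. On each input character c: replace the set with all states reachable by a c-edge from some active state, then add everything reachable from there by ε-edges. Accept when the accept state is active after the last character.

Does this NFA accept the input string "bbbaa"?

Answer: REJECT

Derivation:
initial (ε-close {0}): {0,1,2,4,6,8,10}
'b' @ 1: {1,2,3,4,5,6,8,9,10,11}  [accepting]
'b' @ 2: {1,2,3,4,5,6,8,9,10,11}  [accepting]
'b' @ 3: {1,2,3,4,5,6,8,9,10,11}  [accepting]
'a' @ 4: {}  — dead — no transitions
rest 'a' ignored (set empty)
end set {} — state 1 not in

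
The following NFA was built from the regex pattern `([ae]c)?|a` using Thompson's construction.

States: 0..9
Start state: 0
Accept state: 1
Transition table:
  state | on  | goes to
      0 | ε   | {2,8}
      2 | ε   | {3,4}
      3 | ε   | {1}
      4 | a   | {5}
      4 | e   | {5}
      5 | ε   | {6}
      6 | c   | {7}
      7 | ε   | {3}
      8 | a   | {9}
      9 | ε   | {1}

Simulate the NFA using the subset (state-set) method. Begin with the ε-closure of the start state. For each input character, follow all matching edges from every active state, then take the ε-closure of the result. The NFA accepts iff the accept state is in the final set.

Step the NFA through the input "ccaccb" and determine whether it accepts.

Answer: REJECT

Derivation:
initial (ε-close {0}): {0,1,2,3,4,8}
'c' @ 1: {}  — state set empty
rest 'caccb' ignored (set empty)
final: {}; accept 1 not in set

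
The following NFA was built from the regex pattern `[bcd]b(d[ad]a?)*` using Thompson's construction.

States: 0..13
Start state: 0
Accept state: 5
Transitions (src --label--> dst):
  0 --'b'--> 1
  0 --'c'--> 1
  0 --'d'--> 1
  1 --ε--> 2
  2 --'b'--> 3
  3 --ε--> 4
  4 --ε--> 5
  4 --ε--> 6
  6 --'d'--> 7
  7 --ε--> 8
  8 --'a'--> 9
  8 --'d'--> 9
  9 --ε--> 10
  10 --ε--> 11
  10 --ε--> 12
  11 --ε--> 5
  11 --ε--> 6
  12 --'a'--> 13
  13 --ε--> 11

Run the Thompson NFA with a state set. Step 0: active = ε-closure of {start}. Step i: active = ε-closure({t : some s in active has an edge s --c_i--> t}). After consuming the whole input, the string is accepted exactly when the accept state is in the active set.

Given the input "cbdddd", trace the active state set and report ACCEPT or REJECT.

Answer: ACCEPT

Trace:
S₀ = ε-closure({0}) = {0}
'c' @ 1: {1,2}
'b' @ 2: {3,4,5,6}  [accepting]
'd' @ 3: {7,8}
'd' @ 4: {5,6,9,10,11,12}  [accepting]
'd' @ 5: {7,8}
'd' @ 6: {5,6,9,10,11,12}  [accepting]
end set {5,6,9,10,11,12} — state 5 in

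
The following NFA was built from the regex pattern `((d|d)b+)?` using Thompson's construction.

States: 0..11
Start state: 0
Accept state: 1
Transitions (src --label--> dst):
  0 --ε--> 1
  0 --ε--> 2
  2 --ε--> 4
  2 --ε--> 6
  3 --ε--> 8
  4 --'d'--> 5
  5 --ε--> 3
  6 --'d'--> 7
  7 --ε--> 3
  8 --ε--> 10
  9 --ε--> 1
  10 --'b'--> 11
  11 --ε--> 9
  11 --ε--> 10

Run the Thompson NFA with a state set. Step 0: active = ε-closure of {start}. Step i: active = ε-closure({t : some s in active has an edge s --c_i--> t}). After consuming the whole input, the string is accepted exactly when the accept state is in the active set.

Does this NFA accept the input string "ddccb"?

initial (ε-close {0}): {0,1,2,4,6}
'd' @ 1: {3,5,7,8,10}
'd' @ 2: {}  — dead — no transitions
rest 'ccb' ignored (set empty)
final: {}; accept 1 not in set

Answer: REJECT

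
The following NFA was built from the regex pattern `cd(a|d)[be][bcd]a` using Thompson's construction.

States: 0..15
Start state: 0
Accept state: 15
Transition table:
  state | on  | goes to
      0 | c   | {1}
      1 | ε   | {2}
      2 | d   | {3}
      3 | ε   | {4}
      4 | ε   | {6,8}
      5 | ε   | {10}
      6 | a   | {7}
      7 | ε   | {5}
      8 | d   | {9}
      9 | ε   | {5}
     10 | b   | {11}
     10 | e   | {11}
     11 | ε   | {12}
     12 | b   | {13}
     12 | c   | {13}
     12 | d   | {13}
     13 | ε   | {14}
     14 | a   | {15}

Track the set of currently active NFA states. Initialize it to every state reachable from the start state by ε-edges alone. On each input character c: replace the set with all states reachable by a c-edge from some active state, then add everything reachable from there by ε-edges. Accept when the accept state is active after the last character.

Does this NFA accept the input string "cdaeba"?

S₀ = ε-closure({0}) = {0}
'c' @ 1: {1,2}
'd' @ 2: {3,4,6,8}
'a' @ 3: {5,7,10}
'e' @ 4: {11,12}
'b' @ 5: {13,14}
'a' @ 6: {15}  [accepting]
after full input: {15}  (accept=15 in)

Answer: ACCEPT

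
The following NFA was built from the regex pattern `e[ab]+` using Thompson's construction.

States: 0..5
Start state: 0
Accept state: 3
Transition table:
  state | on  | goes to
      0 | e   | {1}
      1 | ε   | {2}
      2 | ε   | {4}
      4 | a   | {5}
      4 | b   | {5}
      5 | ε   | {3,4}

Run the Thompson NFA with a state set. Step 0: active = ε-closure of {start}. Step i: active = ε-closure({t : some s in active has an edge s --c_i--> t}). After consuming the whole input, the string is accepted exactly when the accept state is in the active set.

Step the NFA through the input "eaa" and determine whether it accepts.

Answer: ACCEPT

Steps:
initial (ε-close {0}): {0}
'e' @ 1: {1,2,4}
'a' @ 2: {3,4,5}  [accepting]
'a' @ 3: {3,4,5}  [accepting]
after full input: {3,4,5}  (accept=3 in)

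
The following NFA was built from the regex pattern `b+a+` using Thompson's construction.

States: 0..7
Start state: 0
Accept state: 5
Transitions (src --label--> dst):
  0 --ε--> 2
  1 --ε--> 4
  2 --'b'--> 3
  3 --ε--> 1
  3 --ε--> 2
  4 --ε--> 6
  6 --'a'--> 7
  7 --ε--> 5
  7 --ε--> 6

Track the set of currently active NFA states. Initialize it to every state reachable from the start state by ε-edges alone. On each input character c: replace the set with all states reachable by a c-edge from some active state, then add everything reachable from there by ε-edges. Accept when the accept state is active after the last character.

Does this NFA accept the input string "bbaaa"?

Answer: ACCEPT

Steps:
initial (ε-close {0}): {0,2}
'b' @ 1: {1,2,3,4,6}
'b' @ 2: {1,2,3,4,6}
'a' @ 3: {5,6,7}  [accepting]
'a' @ 4: {5,6,7}  [accepting]
'a' @ 5: {5,6,7}  [accepting]
final: {5,6,7}; accept 5 in set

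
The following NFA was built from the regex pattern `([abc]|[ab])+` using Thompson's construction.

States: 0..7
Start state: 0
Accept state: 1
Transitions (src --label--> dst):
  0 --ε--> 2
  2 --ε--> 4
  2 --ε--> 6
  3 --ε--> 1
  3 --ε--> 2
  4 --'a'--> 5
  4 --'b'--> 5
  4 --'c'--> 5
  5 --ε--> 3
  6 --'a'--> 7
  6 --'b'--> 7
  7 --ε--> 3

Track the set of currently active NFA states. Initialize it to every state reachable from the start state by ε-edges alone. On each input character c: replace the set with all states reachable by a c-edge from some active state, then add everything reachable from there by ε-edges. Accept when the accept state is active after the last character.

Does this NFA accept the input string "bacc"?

Answer: ACCEPT

Steps:
S₀ = ε-closure({0}) = {0,2,4,6}
'b' @ 1: {1,2,3,4,5,6,7}  [accepting]
'a' @ 2: {1,2,3,4,5,6,7}  [accepting]
'c' @ 3: {1,2,3,4,5,6}  [accepting]
'c' @ 4: {1,2,3,4,5,6}  [accepting]
final: {1,2,3,4,5,6}; accept 1 in set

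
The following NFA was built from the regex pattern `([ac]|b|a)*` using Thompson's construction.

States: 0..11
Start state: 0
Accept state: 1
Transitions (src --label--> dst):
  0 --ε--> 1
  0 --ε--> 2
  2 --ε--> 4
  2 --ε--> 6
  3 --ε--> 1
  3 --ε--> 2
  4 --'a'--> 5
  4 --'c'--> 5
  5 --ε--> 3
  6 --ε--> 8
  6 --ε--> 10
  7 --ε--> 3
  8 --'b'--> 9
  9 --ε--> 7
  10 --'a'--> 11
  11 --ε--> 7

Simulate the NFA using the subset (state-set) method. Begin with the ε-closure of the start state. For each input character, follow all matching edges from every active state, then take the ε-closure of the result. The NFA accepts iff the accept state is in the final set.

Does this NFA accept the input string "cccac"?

Answer: ACCEPT

Trace:
start: ε-closure({0}) = {0,1,2,4,6,8,10}
'c' @ 1: {1,2,3,4,5,6,8,10}  (accept∈set)
'c' @ 2: {1,2,3,4,5,6,8,10}  (accept∈set)
'c' @ 3: {1,2,3,4,5,6,8,10}  (accept∈set)
'a' @ 4: {1,2,3,4,5,6,7,8,10,11}  (accept∈set)
'c' @ 5: {1,2,3,4,5,6,8,10}  (accept∈set)
after full input: {1,2,3,4,5,6,8,10}  (accept=1 in)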